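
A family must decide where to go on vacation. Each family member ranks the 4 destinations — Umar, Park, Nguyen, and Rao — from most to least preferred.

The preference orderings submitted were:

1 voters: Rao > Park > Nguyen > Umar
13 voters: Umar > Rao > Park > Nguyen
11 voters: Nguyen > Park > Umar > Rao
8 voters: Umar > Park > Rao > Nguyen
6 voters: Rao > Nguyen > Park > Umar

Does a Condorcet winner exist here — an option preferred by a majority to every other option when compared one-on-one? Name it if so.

Umar

Head-to-head results (39 voters total):
Umar vs Park: Umar wins 21–18.
Umar vs Nguyen: Umar wins 21–18.
Umar vs Rao: Umar wins 32–7.
Park vs Nguyen: Park wins 22–17.
Park vs Rao: Rao wins 20–19.
Nguyen vs Rao: Rao wins 28–11.
Umar beats each rival — Park (21–18), Nguyen (21–18), Rao (32–7) — so Umar is the Condorcet winner.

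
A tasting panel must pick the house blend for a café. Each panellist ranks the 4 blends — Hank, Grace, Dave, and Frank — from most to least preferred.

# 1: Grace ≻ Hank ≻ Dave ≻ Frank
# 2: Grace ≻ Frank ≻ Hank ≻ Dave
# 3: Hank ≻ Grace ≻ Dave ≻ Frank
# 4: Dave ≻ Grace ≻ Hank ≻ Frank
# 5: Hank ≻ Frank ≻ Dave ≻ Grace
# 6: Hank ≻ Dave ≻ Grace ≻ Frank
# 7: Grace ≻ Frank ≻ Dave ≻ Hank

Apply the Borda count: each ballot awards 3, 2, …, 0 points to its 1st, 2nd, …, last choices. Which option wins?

Borda scores:
  Hank: 2 + 1 + 3 + 1 + 3 + 3 + 0 = 13
  Grace: 3 + 3 + 2 + 2 + 0 + 1 + 3 = 14
  Dave: 1 + 0 + 1 + 3 + 1 + 2 + 1 = 9
  Frank: 0 + 2 + 0 + 0 + 2 + 0 + 2 = 6
Grace has the highest total.

Grace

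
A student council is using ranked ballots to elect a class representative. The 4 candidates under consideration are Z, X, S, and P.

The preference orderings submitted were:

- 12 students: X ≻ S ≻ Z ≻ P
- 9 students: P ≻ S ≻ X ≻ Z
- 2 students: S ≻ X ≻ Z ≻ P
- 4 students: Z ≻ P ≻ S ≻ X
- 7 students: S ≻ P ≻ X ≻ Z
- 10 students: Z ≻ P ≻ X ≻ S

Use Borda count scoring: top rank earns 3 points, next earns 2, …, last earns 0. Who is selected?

S

Borda scores:
  Z: 12·1 + 9·0 + 2·1 + 4·3 + 7·0 + 10·3 = 56
  X: 12·3 + 9·1 + 2·2 + 4·0 + 7·1 + 10·1 = 66
  S: 12·2 + 9·2 + 2·3 + 4·1 + 7·3 + 10·0 = 73
  P: 12·0 + 9·3 + 2·0 + 4·2 + 7·2 + 10·2 = 69
S has the highest total.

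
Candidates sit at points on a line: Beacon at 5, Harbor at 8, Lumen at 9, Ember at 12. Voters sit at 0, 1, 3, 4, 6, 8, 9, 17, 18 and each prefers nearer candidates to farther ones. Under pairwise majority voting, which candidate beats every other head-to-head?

With single-peaked preferences on a line, the Condorcet winner is the candidate closest to the median voter.
The median voter (position 6) is closest to Beacon at 5.
Check: Beacon vs Lumen — voters closer to Beacon: 5 of 9.

Beacon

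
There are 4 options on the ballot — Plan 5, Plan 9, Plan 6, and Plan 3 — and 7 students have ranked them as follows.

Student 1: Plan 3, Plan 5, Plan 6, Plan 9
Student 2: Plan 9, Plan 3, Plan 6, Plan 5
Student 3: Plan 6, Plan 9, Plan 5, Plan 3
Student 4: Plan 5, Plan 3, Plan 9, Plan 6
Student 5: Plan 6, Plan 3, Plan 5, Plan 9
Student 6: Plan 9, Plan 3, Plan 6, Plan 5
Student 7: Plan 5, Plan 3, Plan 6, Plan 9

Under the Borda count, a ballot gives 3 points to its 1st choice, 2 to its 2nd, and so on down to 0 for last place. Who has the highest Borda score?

Borda scores:
  Plan 5: 2 + 0 + 1 + 3 + 1 + 0 + 3 = 10
  Plan 9: 0 + 3 + 2 + 1 + 0 + 3 + 0 = 9
  Plan 6: 1 + 1 + 3 + 0 + 3 + 1 + 1 = 10
  Plan 3: 3 + 2 + 0 + 2 + 2 + 2 + 2 = 13
Plan 3 has the highest total.

Plan 3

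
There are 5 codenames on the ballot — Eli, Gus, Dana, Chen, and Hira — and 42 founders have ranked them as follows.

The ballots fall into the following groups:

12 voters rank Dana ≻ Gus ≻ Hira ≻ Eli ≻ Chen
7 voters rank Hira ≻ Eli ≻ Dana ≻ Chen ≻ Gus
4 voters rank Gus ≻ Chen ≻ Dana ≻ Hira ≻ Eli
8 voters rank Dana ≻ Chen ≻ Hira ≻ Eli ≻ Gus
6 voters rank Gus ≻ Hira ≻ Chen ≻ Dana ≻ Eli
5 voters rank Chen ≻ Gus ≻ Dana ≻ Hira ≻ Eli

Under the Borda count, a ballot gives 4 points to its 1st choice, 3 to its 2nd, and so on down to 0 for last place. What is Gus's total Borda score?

91

Borda scores:
  Eli: 12·1 + 7·3 + 4·0 + 8·1 + 6·0 + 5·0 = 41
  Gus: 12·3 + 7·0 + 4·4 + 8·0 + 6·4 + 5·3 = 91
  Dana: 12·4 + 7·2 + 4·2 + 8·4 + 6·1 + 5·2 = 118
  Chen: 12·0 + 7·1 + 4·3 + 8·3 + 6·2 + 5·4 = 75
  Hira: 12·2 + 7·4 + 4·1 + 8·2 + 6·3 + 5·1 = 95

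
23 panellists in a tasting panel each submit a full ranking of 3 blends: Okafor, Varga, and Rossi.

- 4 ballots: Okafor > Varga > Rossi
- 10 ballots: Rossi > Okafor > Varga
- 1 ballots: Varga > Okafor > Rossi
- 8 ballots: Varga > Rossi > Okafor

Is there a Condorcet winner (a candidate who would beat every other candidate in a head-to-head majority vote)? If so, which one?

There is no Condorcet winner

Head-to-head results (23 voters total):
Okafor vs Varga: Okafor wins 14–9.
Okafor vs Rossi: Rossi wins 18–5.
Varga vs Rossi: Varga wins 13–10.
No candidate beats all others: Okafor beats Varga beats Rossi beats Okafor, a majority cycle.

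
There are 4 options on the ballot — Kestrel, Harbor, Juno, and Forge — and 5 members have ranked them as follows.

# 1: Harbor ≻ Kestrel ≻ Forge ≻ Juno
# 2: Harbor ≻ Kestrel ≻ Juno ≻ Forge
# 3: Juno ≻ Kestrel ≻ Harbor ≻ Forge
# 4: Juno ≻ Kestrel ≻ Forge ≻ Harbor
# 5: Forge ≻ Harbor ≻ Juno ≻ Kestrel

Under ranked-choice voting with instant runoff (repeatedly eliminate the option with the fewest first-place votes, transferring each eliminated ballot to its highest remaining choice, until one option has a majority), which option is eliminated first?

Kestrel

Round 1: Harbor 2, Juno 2, Forge 1, Kestrel 0. Kestrel has the fewest and is eliminated.
Round 2: Harbor 2, Juno 2, Forge 1. Forge has the fewest and is eliminated.
Round 3: Harbor 3, Juno 2. Harbor has a majority.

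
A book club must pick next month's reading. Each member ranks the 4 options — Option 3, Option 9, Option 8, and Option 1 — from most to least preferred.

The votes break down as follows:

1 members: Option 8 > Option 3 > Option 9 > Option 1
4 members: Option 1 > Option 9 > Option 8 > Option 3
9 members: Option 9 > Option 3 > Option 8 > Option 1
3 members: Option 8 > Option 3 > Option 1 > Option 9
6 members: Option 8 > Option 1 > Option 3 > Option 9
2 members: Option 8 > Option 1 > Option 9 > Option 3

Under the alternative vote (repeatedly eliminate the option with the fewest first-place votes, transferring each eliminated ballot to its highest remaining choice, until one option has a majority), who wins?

Option 9

Round 1: Option 8 12, Option 9 9, Option 1 4, Option 3 0. Option 3 has the fewest and is eliminated.
Round 2: Option 8 12, Option 9 9, Option 1 4. Option 1 has the fewest and is eliminated.
Round 3: Option 9 13, Option 8 12. Option 9 has a majority.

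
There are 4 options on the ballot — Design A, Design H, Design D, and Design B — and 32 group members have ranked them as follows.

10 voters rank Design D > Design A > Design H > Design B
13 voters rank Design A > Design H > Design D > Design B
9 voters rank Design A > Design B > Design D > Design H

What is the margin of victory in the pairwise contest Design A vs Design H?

Ballots ranking Design A above Design H: 10+13+9 = 32.
Ballots ranking Design H above Design A: 0.
Design A wins 32–0, a margin of 32.

32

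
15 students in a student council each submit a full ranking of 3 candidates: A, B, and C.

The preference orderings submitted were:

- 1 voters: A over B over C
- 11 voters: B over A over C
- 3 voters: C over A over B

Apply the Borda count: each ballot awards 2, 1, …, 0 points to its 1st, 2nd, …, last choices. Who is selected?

B

Borda scores:
  A: 2 + 11·1 + 3·1 = 16
  B: 1 + 11·2 + 3·0 = 23
  C: 0 + 11·0 + 3·2 = 6
B has the highest total.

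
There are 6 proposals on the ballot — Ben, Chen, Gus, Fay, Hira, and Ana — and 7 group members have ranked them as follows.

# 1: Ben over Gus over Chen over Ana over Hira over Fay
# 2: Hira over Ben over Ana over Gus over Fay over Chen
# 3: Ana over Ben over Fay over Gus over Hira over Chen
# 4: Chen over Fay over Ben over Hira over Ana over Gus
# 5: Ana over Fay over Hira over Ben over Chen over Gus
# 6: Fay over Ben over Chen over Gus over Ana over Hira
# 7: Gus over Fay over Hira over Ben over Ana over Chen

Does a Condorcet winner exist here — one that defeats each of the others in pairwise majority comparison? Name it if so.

There is no Condorcet winner

Head-to-head results (7 voters total):
Ben vs Chen: Ben wins 6–1.
Ben vs Gus: Ben wins 6–1.
Ben vs Fay: Fay wins 4–3.
Ben vs Hira: Ben wins 4–3.
Ben vs Ana: Ben wins 5–2.
Chen vs Gus: Gus wins 4–3.
Chen vs Fay: Fay wins 5–2.
Chen vs Hira: Hira wins 4–3.
Chen vs Ana: Ana wins 4–3.
Gus vs Fay: Fay wins 4–3.
Gus vs Hira: Gus wins 4–3.
Gus vs Ana: Ana wins 4–3.
Fay vs Hira: Fay wins 5–2.
Fay vs Ana: Ana wins 4–3.
Hira vs Ana: Ana wins 4–3.
No candidate beats all others: Ben beats Ana beats Fay beats Ben, a majority cycle.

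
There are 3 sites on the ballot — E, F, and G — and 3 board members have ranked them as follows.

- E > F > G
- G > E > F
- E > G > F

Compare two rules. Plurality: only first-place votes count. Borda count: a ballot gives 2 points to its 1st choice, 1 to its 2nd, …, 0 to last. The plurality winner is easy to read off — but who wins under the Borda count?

E

Plurality first-place counts: E 2, F 0, G 1 → E.
Borda totals: E 5, F 1, G 3 → E.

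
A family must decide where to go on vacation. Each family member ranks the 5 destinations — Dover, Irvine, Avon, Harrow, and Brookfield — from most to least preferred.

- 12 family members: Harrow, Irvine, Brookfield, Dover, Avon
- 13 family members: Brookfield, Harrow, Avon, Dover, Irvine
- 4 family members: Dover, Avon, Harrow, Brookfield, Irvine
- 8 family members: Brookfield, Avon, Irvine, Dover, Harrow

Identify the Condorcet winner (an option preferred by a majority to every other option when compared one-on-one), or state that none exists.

Head-to-head results (37 voters total):
Dover vs Irvine: Irvine wins 20–17.
Dover vs Avon: Avon wins 21–16.
Dover vs Harrow: Harrow wins 25–12.
Dover vs Brookfield: Brookfield wins 33–4.
Irvine vs Avon: Avon wins 25–12.
Irvine vs Harrow: Harrow wins 29–8.
Irvine vs Brookfield: Brookfield wins 25–12.
Avon vs Harrow: Harrow wins 25–12.
Avon vs Brookfield: Brookfield wins 33–4.
Harrow vs Brookfield: Brookfield wins 21–16.
Brookfield beats each rival — Dover (33–4), Irvine (25–12), Avon (33–4), Harrow (21–16) — so Brookfield is the Condorcet winner.

Brookfield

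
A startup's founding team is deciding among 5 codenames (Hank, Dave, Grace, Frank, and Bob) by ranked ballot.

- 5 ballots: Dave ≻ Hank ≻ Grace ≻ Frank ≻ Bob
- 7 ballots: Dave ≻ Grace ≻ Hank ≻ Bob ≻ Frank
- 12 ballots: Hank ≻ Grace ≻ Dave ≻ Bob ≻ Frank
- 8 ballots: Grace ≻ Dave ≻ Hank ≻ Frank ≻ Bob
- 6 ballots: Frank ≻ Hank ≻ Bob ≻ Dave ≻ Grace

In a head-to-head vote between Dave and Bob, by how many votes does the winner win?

Ballots ranking Dave above Bob: 5+7+12+8 = 32.
Ballots ranking Bob above Dave: 6.
Dave wins 32–6, a margin of 26.

26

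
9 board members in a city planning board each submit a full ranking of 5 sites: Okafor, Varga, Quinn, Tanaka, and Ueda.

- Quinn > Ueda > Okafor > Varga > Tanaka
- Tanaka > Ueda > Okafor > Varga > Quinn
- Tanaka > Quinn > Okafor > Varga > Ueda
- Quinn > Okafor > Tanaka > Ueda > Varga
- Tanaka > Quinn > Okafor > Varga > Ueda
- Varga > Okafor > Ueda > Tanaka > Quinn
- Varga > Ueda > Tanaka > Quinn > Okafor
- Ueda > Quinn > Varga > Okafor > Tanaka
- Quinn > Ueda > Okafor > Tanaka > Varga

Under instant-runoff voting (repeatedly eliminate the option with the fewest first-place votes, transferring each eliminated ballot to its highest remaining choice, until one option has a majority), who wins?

Tanaka

Round 1: Quinn 3, Tanaka 3, Varga 2, Ueda 1, Okafor 0. Okafor has the fewest and is eliminated.
Round 2: Quinn 3, Tanaka 3, Varga 2, Ueda 1. Ueda has the fewest and is eliminated.
Round 3: Quinn 4, Tanaka 3, Varga 2. Varga has the fewest and is eliminated.
Round 4: Tanaka 5, Quinn 4. Tanaka has a majority.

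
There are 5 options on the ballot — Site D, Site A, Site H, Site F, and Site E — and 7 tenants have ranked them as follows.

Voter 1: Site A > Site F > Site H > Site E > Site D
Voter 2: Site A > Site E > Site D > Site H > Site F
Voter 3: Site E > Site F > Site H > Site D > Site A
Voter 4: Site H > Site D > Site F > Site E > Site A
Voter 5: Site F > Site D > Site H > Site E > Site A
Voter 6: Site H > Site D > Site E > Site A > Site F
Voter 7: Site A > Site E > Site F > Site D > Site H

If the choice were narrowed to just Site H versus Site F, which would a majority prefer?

Ballots ranking Site H above Site F: 3.
Ballots ranking Site F above Site H: 4.
Site F wins the head-to-head, 4–3.

Site F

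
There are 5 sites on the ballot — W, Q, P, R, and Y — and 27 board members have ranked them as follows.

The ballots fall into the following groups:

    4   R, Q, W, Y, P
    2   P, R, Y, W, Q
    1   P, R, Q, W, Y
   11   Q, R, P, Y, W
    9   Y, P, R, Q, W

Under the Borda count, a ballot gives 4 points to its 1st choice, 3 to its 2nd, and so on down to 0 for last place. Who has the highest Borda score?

Borda scores:
  W: 4·2 + 2·1 + 1 + 11·0 + 9·0 = 11
  Q: 4·3 + 2·0 + 2 + 11·4 + 9·1 = 67
  P: 4·0 + 2·4 + 4 + 11·2 + 9·3 = 61
  R: 4·4 + 2·3 + 3 + 11·3 + 9·2 = 76
  Y: 4·1 + 2·2 + 0 + 11·1 + 9·4 = 55
R has the highest total.

R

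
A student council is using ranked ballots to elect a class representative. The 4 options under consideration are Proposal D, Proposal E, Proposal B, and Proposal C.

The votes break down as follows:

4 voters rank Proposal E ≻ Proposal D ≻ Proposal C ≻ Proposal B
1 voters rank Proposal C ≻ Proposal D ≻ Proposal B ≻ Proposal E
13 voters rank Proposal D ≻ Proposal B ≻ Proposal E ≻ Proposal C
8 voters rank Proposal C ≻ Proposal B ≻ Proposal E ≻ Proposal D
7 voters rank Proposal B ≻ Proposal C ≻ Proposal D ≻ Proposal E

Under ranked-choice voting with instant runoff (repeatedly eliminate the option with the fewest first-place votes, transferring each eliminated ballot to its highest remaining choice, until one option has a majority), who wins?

Proposal D

Round 1: Proposal D 13, Proposal C 9, Proposal B 7, Proposal E 4. Proposal E has the fewest and is eliminated.
Round 2: Proposal D 17, Proposal C 9, Proposal B 7. Proposal D has a majority.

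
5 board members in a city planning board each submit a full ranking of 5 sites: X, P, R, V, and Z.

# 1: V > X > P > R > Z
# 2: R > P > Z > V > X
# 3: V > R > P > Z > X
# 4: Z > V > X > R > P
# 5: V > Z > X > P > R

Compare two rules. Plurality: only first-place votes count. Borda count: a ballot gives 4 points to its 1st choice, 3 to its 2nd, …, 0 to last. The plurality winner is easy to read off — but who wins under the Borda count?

V

Plurality first-place counts: X 0, P 0, R 1, V 3, Z 1 → V.
Borda totals: X 7, P 8, R 9, V 16, Z 10 → V.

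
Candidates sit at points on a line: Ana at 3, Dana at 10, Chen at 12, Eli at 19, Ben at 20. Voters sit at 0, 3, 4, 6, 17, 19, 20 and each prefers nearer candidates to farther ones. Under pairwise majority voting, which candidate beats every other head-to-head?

With single-peaked preferences on a line, the Condorcet winner is the candidate closest to the median voter.
The median voter (position 6) is closest to Ana at 3.
Check: Ana vs Eli — voters closer to Ana: 4 of 7.

Ana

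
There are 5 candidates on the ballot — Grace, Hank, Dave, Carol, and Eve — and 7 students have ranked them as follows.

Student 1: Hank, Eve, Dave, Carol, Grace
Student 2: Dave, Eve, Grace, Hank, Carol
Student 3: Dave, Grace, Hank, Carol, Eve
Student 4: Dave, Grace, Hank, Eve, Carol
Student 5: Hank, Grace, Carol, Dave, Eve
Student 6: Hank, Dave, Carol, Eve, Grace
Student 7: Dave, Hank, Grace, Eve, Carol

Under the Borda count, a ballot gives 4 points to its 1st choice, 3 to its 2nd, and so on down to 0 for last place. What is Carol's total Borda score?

6

Borda scores:
  Grace: 0 + 2 + 3 + 3 + 3 + 0 + 2 = 13
  Hank: 4 + 1 + 2 + 2 + 4 + 4 + 3 = 20
  Dave: 2 + 4 + 4 + 4 + 1 + 3 + 4 = 22
  Carol: 1 + 0 + 1 + 0 + 2 + 2 + 0 = 6
  Eve: 3 + 3 + 0 + 1 + 0 + 1 + 1 = 9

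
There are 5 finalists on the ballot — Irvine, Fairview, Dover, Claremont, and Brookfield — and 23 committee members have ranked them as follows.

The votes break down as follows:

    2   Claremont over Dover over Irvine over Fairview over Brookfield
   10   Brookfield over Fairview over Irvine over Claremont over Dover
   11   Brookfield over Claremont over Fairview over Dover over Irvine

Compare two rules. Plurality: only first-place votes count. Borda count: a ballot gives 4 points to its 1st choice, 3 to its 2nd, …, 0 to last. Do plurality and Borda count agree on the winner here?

Plurality first-place counts: Irvine 0, Fairview 0, Dover 0, Claremont 2, Brookfield 21 → Brookfield.
Borda totals: Irvine 24, Fairview 54, Dover 17, Claremont 51, Brookfield 84 → Brookfield.
The two rules agree on Brookfield.

Yes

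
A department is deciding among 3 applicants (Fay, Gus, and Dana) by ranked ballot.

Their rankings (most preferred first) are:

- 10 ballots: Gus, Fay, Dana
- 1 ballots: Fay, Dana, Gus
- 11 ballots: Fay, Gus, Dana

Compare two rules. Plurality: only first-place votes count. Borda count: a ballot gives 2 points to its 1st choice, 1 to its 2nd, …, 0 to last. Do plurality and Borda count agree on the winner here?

Yes

Plurality first-place counts: Fay 12, Gus 10, Dana 0 → Fay.
Borda totals: Fay 34, Gus 31, Dana 1 → Fay.
The two rules agree on Fay.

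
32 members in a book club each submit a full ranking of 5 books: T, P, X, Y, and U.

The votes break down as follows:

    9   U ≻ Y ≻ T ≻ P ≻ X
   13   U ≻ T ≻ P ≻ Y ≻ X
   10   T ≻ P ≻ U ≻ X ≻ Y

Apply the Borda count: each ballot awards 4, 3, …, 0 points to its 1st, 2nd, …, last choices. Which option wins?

U

Borda scores:
  T: 9·2 + 13·3 + 10·4 = 97
  P: 9·1 + 13·2 + 10·3 = 65
  X: 9·0 + 13·0 + 10·1 = 10
  Y: 9·3 + 13·1 + 10·0 = 40
  U: 9·4 + 13·4 + 10·2 = 108
U has the highest total.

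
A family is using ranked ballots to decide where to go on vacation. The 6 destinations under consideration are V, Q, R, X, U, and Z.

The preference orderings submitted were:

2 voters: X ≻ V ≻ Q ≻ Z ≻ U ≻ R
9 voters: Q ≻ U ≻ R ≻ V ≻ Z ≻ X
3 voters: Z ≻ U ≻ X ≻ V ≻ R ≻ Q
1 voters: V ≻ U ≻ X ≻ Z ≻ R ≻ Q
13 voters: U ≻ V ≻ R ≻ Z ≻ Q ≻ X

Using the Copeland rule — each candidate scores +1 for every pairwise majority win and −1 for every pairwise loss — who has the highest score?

Pairwise results:
  V vs Q: V wins 19–9.
  V vs R: V wins 19–9.
  V vs X: V wins 23–5.
  V vs U: U wins 25–3.
  V vs Z: V wins 25–3.
  Q vs R: R wins 17–11.
  Q vs X: Q wins 22–6.
  Q vs U: U wins 17–11.
  Q vs Z: Z wins 17–11.
  R vs X: R wins 22–6.
  R vs U: U wins 28–0.
  R vs Z: R wins 22–6.
  X vs U: U wins 26–2.
  X vs Z: Z wins 25–3.
  U vs Z: U wins 23–5.
Copeland scores (wins − losses):
  V: 4 − 1 = 3
  Q: 1 − 4 = -3
  R: 3 − 2 = 1
  X: 0 − 5 = -5
  U: 5 − 0 = 5
  Z: 2 − 3 = -1
U has the best Copeland score.

U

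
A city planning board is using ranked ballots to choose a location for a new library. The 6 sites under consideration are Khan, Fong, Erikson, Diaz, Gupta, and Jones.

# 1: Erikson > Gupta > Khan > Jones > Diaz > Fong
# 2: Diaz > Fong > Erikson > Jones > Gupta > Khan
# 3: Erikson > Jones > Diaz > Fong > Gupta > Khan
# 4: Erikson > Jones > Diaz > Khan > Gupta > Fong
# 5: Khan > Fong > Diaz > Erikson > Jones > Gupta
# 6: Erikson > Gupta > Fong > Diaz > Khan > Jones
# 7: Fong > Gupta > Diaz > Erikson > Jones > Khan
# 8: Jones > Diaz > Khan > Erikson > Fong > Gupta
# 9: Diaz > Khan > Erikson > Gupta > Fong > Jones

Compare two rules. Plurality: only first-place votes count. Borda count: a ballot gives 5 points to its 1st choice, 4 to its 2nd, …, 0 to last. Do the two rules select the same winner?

Plurality first-place counts: Khan 1, Fong 1, Erikson 4, Diaz 2, Gupta 0, Jones 1 → Erikson.
Borda totals: Khan 18, Fong 20, Erikson 32, Diaz 29, Gupta 17, Jones 19 → Erikson.
The two rules agree on Erikson.

Yes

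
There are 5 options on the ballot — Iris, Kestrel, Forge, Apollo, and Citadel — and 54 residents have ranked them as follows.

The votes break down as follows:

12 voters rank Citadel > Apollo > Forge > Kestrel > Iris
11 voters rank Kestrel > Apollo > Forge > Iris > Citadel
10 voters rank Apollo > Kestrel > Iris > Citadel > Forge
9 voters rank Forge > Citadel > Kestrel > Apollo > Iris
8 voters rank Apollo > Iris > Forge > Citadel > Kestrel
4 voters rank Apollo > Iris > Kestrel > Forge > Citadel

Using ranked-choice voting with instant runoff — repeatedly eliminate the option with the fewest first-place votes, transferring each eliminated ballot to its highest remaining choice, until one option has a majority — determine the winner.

Round 1: Apollo 22, Citadel 12, Kestrel 11, Forge 9, Iris 0. Iris has the fewest and is eliminated.
Round 2: Apollo 22, Citadel 12, Kestrel 11, Forge 9. Forge has the fewest and is eliminated.
Round 3: Apollo 22, Citadel 21, Kestrel 11. Kestrel has the fewest and is eliminated.
Round 4: Apollo 33, Citadel 21. Apollo has a majority.

Apollo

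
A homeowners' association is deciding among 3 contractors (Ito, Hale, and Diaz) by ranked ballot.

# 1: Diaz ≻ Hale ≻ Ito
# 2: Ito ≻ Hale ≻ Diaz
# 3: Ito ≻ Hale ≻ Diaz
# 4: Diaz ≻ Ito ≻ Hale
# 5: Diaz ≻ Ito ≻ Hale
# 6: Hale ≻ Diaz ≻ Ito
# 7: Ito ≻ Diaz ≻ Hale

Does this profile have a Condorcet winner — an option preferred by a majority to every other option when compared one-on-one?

Head-to-head results (7 voters total):
Ito vs Hale: Ito wins 5–2.
Ito vs Diaz: Diaz wins 4–3.
Hale vs Diaz: Diaz wins 4–3.
Diaz beats each rival — Ito (4–3), Hale (4–3) — so Diaz is the Condorcet winner.

Yes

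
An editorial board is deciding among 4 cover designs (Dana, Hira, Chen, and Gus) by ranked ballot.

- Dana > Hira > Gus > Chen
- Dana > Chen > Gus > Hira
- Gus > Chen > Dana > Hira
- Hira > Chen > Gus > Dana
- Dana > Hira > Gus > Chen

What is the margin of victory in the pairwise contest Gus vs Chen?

1

Ballots ranking Gus above Chen: 3.
Ballots ranking Chen above Gus: 2.
Gus wins 3–2, a margin of 1.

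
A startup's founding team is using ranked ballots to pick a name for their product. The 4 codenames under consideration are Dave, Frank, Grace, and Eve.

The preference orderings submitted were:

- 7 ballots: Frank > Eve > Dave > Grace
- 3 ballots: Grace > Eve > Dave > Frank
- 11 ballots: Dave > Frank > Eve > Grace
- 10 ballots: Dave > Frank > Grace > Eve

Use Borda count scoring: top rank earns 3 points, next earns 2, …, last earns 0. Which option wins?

Borda scores:
  Dave: 7·1 + 3·1 + 11·3 + 10·3 = 73
  Frank: 7·3 + 3·0 + 11·2 + 10·2 = 63
  Grace: 7·0 + 3·3 + 11·0 + 10·1 = 19
  Eve: 7·2 + 3·2 + 11·1 + 10·0 = 31
Dave has the highest total.

Dave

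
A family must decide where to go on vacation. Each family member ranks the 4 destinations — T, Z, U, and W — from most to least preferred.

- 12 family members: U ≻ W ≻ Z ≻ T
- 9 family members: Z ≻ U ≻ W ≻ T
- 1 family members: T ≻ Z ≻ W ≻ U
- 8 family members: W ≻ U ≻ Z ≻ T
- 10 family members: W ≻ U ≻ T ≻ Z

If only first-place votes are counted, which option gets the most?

First-place vote totals:
  T: 1
  Z: 9
  U: 12
  W: 18
W has the most first-place votes.

W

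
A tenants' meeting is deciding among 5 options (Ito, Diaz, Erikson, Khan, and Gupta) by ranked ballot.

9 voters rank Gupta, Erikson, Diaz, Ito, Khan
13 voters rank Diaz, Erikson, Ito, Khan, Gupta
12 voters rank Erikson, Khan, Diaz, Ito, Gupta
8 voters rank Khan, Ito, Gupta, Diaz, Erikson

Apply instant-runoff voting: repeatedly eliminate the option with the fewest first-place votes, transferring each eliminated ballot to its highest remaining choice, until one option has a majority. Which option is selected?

Diaz

Round 1: Diaz 13, Erikson 12, Gupta 9, Khan 8, Ito 0. Ito has the fewest and is eliminated.
Round 2: Diaz 13, Erikson 12, Gupta 9, Khan 8. Khan has the fewest and is eliminated.
Round 3: Gupta 17, Diaz 13, Erikson 12. Erikson has the fewest and is eliminated.
Round 4: Diaz 25, Gupta 17. Diaz has a majority.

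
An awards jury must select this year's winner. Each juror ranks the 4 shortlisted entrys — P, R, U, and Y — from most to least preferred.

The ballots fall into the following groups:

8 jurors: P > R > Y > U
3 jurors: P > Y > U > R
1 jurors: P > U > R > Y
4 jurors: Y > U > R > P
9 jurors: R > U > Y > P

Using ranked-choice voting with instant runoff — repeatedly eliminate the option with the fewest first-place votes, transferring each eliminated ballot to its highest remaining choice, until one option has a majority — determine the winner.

Round 1: P 12, R 9, Y 4, U 0. U has the fewest and is eliminated.
Round 2: P 12, R 9, Y 4. Y has the fewest and is eliminated.
Round 3: R 13, P 12. R has a majority.

R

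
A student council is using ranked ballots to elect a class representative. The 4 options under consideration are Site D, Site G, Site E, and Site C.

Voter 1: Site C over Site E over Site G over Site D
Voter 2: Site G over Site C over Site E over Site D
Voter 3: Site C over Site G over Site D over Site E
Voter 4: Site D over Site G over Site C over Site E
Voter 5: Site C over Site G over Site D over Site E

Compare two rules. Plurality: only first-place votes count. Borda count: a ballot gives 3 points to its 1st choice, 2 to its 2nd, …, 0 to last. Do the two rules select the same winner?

Yes

Plurality first-place counts: Site D 1, Site G 1, Site E 0, Site C 3 → Site C.
Borda totals: Site D 5, Site G 10, Site E 3, Site C 12 → Site C.
The two rules agree on Site C.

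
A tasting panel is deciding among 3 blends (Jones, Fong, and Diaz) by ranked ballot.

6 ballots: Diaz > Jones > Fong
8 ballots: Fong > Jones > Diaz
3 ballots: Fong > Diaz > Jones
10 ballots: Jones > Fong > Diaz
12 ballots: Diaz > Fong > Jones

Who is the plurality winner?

Diaz

First-place vote totals:
  Jones: 10
  Fong: 11
  Diaz: 18
Diaz has the most first-place votes.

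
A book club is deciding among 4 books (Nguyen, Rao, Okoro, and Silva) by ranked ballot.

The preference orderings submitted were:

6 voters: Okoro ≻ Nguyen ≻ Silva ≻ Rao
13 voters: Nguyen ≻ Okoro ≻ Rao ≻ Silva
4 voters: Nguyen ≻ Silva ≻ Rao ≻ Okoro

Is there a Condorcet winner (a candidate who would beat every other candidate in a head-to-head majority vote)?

Yes

Head-to-head results (23 voters total):
Nguyen vs Rao: Nguyen wins 23–0.
Nguyen vs Okoro: Nguyen wins 17–6.
Nguyen vs Silva: Nguyen wins 23–0.
Rao vs Okoro: Okoro wins 19–4.
Rao vs Silva: Rao wins 13–10.
Okoro vs Silva: Okoro wins 19–4.
Nguyen beats each rival — Rao (23–0), Okoro (17–6), Silva (23–0) — so Nguyen is the Condorcet winner.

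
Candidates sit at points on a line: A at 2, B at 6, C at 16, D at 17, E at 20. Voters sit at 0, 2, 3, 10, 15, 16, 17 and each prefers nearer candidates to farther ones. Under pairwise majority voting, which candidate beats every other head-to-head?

With single-peaked preferences on a line, the Condorcet winner is the candidate closest to the median voter.
The median voter (position 10) is closest to B at 6.
Check: B vs E — voters closer to B: 4 of 7.

B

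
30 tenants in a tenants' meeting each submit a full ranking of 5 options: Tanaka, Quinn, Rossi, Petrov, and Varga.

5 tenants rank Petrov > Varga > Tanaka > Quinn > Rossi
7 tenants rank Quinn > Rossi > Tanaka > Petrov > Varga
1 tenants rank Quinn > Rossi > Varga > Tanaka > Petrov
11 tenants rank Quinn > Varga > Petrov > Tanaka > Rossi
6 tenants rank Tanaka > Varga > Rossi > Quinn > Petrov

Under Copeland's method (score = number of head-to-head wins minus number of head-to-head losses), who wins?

Pairwise results:
  Tanaka vs Quinn: Quinn wins 19–11.
  Tanaka vs Rossi: Tanaka wins 22–8.
  Tanaka vs Petrov: Petrov wins 16–14.
  Tanaka vs Varga: Varga wins 17–13.
  Quinn vs Rossi: Quinn wins 24–6.
  Quinn vs Petrov: Quinn wins 25–5.
  Quinn vs Varga: Quinn wins 19–11.
  Rossi vs Petrov: Petrov wins 16–14.
  Rossi vs Varga: Varga wins 22–8.
  Petrov vs Varga: Varga wins 18–12.
Copeland scores (wins − losses):
  Tanaka: 1 − 3 = -2
  Quinn: 4 − 0 = 4
  Rossi: 0 − 4 = -4
  Petrov: 2 − 2 = 0
  Varga: 3 − 1 = 2
Quinn has the best Copeland score.

Quinn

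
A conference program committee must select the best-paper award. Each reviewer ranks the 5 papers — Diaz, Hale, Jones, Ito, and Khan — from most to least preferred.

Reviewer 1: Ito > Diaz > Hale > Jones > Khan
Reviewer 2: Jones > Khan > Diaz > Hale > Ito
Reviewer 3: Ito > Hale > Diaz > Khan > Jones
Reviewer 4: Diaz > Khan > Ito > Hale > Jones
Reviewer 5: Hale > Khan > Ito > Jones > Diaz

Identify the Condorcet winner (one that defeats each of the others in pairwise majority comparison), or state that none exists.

Head-to-head results (5 voters total):
Diaz vs Hale: Diaz wins 3–2.
Diaz vs Jones: Diaz wins 3–2.
Diaz vs Ito: Ito wins 3–2.
Diaz vs Khan: Diaz wins 3–2.
Hale vs Jones: Hale wins 4–1.
Hale vs Ito: Ito wins 3–2.
Hale vs Khan: Hale wins 3–2.
Jones vs Ito: Ito wins 4–1.
Jones vs Khan: Khan wins 3–2.
Ito vs Khan: Khan wins 3–2.
No candidate beats all others: Diaz beats Khan beats Ito beats Diaz, a majority cycle.

None — there is no Condorcet winner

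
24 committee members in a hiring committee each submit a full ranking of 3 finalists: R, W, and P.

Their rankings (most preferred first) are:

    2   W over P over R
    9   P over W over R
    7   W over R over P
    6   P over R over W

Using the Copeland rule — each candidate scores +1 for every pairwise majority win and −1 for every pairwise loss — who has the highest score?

Pairwise results:
  R vs W: W wins 18–6.
  R vs P: P wins 17–7.
  W vs P: P wins 15–9.
Copeland scores (wins − losses):
  R: 0 − 2 = -2
  W: 1 − 1 = 0
  P: 2 − 0 = 2
P has the best Copeland score.

P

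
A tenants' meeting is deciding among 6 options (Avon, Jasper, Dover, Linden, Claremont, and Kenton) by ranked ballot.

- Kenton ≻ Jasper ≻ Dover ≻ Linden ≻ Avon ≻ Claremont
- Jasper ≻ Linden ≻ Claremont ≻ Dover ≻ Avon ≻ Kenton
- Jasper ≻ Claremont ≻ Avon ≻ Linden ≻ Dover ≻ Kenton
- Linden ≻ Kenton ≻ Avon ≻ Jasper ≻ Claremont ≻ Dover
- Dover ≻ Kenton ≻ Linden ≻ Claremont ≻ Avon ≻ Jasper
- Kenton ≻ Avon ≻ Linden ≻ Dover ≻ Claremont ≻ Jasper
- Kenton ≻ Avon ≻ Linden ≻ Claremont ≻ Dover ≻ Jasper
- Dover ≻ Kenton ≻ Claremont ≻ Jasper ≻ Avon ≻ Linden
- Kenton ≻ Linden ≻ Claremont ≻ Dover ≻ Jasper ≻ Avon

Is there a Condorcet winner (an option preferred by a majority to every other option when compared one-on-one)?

Yes

Head-to-head results (9 voters total):
Avon vs Jasper: Jasper wins 5–4.
Avon vs Dover: Dover wins 5–4.
Avon vs Linden: Linden wins 5–4.
Avon vs Claremont: Claremont wins 5–4.
Avon vs Kenton: Kenton wins 7–2.
Jasper vs Dover: Dover wins 5–4.
Jasper vs Linden: Linden wins 5–4.
Jasper vs Claremont: Claremont wins 5–4.
Jasper vs Kenton: Kenton wins 7–2.
Dover vs Linden: Linden wins 6–3.
Dover vs Claremont: Claremont wins 5–4.
Dover vs Kenton: Kenton wins 5–4.
Linden vs Claremont: Linden wins 7–2.
Linden vs Kenton: Kenton wins 6–3.
Claremont vs Kenton: Kenton wins 7–2.
Kenton beats each rival — Avon (7–2), Jasper (7–2), Dover (5–4), Linden (6–3), Claremont (7–2) — so Kenton is the Condorcet winner.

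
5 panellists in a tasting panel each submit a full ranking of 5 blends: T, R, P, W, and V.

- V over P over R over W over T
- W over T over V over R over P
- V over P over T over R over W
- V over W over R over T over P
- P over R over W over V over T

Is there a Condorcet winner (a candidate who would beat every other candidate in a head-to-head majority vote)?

Head-to-head results (5 voters total):
T vs R: R wins 3–2.
T vs P: P wins 3–2.
T vs W: W wins 4–1.
T vs V: V wins 4–1.
R vs P: P wins 3–2.
R vs W: R wins 3–2.
R vs V: V wins 4–1.
P vs W: P wins 3–2.
P vs V: V wins 4–1.
W vs V: V wins 3–2.
V beats each rival — T (4–1), R (4–1), P (4–1), W (3–2) — so V is the Condorcet winner.

Yes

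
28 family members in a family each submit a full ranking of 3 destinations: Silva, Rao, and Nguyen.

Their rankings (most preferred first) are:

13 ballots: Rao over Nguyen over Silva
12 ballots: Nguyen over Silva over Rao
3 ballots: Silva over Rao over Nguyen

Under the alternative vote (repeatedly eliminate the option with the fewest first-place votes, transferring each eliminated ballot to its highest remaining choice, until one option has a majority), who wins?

Rao

Round 1: Rao 13, Nguyen 12, Silva 3. Silva has the fewest and is eliminated.
Round 2: Rao 16, Nguyen 12. Rao has a majority.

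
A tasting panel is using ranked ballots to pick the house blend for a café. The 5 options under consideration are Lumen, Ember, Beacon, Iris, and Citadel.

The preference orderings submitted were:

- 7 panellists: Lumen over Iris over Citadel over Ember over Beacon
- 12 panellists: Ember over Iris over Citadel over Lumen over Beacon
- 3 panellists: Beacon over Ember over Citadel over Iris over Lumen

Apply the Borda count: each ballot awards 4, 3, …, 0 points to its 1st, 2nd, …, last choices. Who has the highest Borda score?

Ember

Borda scores:
  Lumen: 7·4 + 12·1 + 3·0 = 40
  Ember: 7·1 + 12·4 + 3·3 = 64
  Beacon: 7·0 + 12·0 + 3·4 = 12
  Iris: 7·3 + 12·3 + 3·1 = 60
  Citadel: 7·2 + 12·2 + 3·2 = 44
Ember has the highest total.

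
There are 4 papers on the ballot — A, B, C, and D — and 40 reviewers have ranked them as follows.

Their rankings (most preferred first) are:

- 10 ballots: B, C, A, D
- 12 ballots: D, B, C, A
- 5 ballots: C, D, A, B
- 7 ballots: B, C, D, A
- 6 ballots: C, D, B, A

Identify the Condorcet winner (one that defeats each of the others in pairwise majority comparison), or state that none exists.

Head-to-head results (40 voters total):
A vs B: B wins 35–5.
A vs C: C wins 40–0.
A vs D: D wins 30–10.
B vs C: B wins 29–11.
B vs D: D wins 23–17.
C vs D: C wins 28–12.
No candidate beats all others: B beats C beats D beats B, a majority cycle.

No Condorcet winner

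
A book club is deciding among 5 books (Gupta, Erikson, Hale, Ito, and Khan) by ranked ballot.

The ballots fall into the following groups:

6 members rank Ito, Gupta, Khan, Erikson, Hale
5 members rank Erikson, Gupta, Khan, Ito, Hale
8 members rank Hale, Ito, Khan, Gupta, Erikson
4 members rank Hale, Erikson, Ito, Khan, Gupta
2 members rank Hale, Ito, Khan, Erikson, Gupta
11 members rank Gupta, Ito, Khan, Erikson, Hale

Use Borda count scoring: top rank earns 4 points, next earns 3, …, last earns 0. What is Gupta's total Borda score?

Borda scores:
  Gupta: 6·3 + 5·3 + 8·1 + 4·0 + 2·0 + 11·4 = 85
  Erikson: 6·1 + 5·4 + 8·0 + 4·3 + 2·1 + 11·1 = 51
  Hale: 6·0 + 5·0 + 8·4 + 4·4 + 2·4 + 11·0 = 56
  Ito: 6·4 + 5·1 + 8·3 + 4·2 + 2·3 + 11·3 = 100
  Khan: 6·2 + 5·2 + 8·2 + 4·1 + 2·2 + 11·2 = 68

85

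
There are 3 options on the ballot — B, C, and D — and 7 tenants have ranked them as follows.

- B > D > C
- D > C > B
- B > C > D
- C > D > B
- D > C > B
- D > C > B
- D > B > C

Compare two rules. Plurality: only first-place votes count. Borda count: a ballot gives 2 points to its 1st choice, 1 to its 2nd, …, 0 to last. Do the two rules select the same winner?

Yes

Plurality first-place counts: B 2, C 1, D 4 → D.
Borda totals: B 5, C 6, D 10 → D.
The two rules agree on D.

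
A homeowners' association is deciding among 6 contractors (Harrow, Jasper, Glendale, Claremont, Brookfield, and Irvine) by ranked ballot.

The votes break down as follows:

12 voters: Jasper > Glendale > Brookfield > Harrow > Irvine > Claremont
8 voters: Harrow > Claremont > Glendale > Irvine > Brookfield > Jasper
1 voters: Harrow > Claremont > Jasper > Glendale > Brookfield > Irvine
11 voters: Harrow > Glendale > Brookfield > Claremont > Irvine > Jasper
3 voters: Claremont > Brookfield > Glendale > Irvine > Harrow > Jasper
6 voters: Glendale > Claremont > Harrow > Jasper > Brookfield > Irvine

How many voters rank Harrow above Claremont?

32

Ballots ranking Harrow above Claremont: 12+8+1+11 = 32.
Ballots ranking Claremont above Harrow: 3+6 = 9.
So 32 of 41 voters prefer Harrow to Claremont.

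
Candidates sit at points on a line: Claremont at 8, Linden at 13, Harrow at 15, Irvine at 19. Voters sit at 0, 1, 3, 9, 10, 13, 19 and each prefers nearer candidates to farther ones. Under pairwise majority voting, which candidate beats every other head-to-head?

With single-peaked preferences on a line, the Condorcet winner is the candidate closest to the median voter.
The median voter (position 9) is closest to Claremont at 8.
Check: Claremont vs Harrow — voters closer to Claremont: 5 of 7.

Claremont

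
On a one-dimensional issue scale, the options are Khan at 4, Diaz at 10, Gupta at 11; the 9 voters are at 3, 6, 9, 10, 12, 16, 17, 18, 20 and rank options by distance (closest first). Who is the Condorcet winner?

Gupta

With single-peaked preferences on a line, the Condorcet winner is the candidate closest to the median voter.
The median voter (position 12) is closest to Gupta at 11.
Check: Gupta vs Diaz — voters closer to Gupta: 5 of 9.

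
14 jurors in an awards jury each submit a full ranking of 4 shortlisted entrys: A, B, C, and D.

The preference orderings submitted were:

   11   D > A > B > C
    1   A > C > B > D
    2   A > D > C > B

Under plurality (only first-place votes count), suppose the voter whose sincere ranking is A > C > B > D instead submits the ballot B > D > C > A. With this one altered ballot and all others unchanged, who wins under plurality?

First-place totals with the altered ballot: A 2, B 1, C 0, D 11.
The winner is unchanged: still D.

D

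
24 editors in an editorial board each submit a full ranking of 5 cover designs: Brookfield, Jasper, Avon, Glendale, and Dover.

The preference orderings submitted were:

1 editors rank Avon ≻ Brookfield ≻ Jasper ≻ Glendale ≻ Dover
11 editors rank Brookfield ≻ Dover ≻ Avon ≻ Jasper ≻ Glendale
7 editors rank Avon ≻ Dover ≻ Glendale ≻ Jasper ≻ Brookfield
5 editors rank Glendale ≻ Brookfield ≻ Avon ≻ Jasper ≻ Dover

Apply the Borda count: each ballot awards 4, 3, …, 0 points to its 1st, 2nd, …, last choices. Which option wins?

Borda scores:
  Brookfield: 3 + 11·4 + 7·0 + 5·3 = 62
  Jasper: 2 + 11·1 + 7·1 + 5·1 = 25
  Avon: 4 + 11·2 + 7·4 + 5·2 = 64
  Glendale: 1 + 11·0 + 7·2 + 5·4 = 35
  Dover: 0 + 11·3 + 7·3 + 5·0 = 54
Avon has the highest total.

Avon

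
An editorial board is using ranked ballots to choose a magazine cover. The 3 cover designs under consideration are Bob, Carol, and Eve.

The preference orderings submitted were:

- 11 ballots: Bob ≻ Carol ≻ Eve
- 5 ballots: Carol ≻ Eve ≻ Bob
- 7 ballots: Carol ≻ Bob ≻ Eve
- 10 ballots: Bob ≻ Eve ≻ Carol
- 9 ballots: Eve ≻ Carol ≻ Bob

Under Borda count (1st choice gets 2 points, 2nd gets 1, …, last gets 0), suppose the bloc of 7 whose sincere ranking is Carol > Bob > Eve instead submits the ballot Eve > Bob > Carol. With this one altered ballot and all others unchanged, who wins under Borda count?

Bob

Borda totals with the altered ballot: Bob 49, Carol 30, Eve 47.
The winner is unchanged: still Bob.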